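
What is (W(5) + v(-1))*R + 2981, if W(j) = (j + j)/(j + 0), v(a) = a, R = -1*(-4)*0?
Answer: 2981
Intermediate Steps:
R = 0 (R = 4*0 = 0)
W(j) = 2 (W(j) = (2*j)/j = 2)
(W(5) + v(-1))*R + 2981 = (2 - 1)*0 + 2981 = 1*0 + 2981 = 0 + 2981 = 2981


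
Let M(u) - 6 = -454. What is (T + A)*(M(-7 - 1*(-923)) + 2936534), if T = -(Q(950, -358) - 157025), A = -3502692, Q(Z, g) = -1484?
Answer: -9818808887738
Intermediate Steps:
M(u) = -448 (M(u) = 6 - 454 = -448)
T = 158509 (T = -(-1484 - 157025) = -1*(-158509) = 158509)
(T + A)*(M(-7 - 1*(-923)) + 2936534) = (158509 - 3502692)*(-448 + 2936534) = -3344183*2936086 = -9818808887738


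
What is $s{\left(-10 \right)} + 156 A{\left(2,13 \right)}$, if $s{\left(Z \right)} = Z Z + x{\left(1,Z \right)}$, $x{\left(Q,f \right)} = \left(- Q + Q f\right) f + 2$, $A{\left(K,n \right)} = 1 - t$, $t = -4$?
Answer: $992$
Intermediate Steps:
$A{\left(K,n \right)} = 5$ ($A{\left(K,n \right)} = 1 - -4 = 1 + 4 = 5$)
$x{\left(Q,f \right)} = 2 + f \left(- Q + Q f\right)$ ($x{\left(Q,f \right)} = f \left(- Q + Q f\right) + 2 = 2 + f \left(- Q + Q f\right)$)
$s{\left(Z \right)} = 2 - Z + 2 Z^{2}$ ($s{\left(Z \right)} = Z Z + \left(2 + 1 Z^{2} - 1 Z\right) = Z^{2} + \left(2 + Z^{2} - Z\right) = 2 - Z + 2 Z^{2}$)
$s{\left(-10 \right)} + 156 A{\left(2,13 \right)} = \left(2 - -10 + 2 \left(-10\right)^{2}\right) + 156 \cdot 5 = \left(2 + 10 + 2 \cdot 100\right) + 780 = \left(2 + 10 + 200\right) + 780 = 212 + 780 = 992$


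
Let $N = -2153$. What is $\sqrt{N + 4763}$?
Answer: $3 \sqrt{290} \approx 51.088$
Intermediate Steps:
$\sqrt{N + 4763} = \sqrt{-2153 + 4763} = \sqrt{2610} = 3 \sqrt{290}$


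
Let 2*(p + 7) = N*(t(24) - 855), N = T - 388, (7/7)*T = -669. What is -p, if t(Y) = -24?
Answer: -929089/2 ≈ -4.6454e+5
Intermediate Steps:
T = -669
N = -1057 (N = -669 - 388 = -1057)
p = 929089/2 (p = -7 + (-1057*(-24 - 855))/2 = -7 + (-1057*(-879))/2 = -7 + (½)*929103 = -7 + 929103/2 = 929089/2 ≈ 4.6454e+5)
-p = -1*929089/2 = -929089/2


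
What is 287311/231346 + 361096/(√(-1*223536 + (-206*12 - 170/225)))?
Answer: 287311/231346 - 541644*I*√50851970/5085197 ≈ 1.2419 - 759.56*I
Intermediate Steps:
287311/231346 + 361096/(√(-1*223536 + (-206*12 - 170/225))) = 287311*(1/231346) + 361096/(√(-223536 + (-2472 - 170*1/225))) = 287311/231346 + 361096/(√(-223536 + (-2472 - 34/45))) = 287311/231346 + 361096/(√(-223536 - 111274/45)) = 287311/231346 + 361096/(√(-10170394/45)) = 287311/231346 + 361096/((I*√50851970/15)) = 287311/231346 + 361096*(-3*I*√50851970/10170394) = 287311/231346 - 541644*I*√50851970/5085197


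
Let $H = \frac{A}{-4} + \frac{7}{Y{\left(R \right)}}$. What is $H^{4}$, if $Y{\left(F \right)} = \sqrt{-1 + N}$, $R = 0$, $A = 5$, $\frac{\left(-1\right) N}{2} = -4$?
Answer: $\frac{29969}{256} - \frac{685 \sqrt{7}}{16} \approx 3.7952$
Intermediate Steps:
$N = 8$ ($N = \left(-2\right) \left(-4\right) = 8$)
$Y{\left(F \right)} = \sqrt{7}$ ($Y{\left(F \right)} = \sqrt{-1 + 8} = \sqrt{7}$)
$H = - \frac{5}{4} + \sqrt{7}$ ($H = \frac{5}{-4} + \frac{7}{\sqrt{7}} = 5 \left(- \frac{1}{4}\right) + 7 \frac{\sqrt{7}}{7} = - \frac{5}{4} + \sqrt{7} \approx 1.3958$)
$H^{4} = \left(- \frac{5}{4} + \sqrt{7}\right)^{4}$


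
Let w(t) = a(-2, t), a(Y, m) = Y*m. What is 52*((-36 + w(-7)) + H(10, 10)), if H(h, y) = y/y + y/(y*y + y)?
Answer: -11960/11 ≈ -1087.3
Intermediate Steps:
w(t) = -2*t
H(h, y) = 1 + y/(y + y²) (H(h, y) = 1 + y/(y² + y) = 1 + y/(y + y²))
52*((-36 + w(-7)) + H(10, 10)) = 52*((-36 - 2*(-7)) + (2 + 10)/(1 + 10)) = 52*((-36 + 14) + 12/11) = 52*(-22 + (1/11)*12) = 52*(-22 + 12/11) = 52*(-230/11) = -11960/11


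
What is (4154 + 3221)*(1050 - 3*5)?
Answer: 7633125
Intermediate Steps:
(4154 + 3221)*(1050 - 3*5) = 7375*(1050 - 15) = 7375*1035 = 7633125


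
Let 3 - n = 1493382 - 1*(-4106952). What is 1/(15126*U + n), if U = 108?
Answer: -1/3966723 ≈ -2.5210e-7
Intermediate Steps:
n = -5600331 (n = 3 - (1493382 - 1*(-4106952)) = 3 - (1493382 + 4106952) = 3 - 1*5600334 = 3 - 5600334 = -5600331)
1/(15126*U + n) = 1/(15126*108 - 5600331) = 1/(1633608 - 5600331) = 1/(-3966723) = -1/3966723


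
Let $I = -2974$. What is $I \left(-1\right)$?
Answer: $2974$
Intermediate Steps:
$I \left(-1\right) = \left(-2974\right) \left(-1\right) = 2974$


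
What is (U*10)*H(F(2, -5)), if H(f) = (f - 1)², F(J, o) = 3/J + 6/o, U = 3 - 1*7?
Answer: -98/5 ≈ -19.600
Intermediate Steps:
U = -4 (U = 3 - 7 = -4)
H(f) = (-1 + f)²
(U*10)*H(F(2, -5)) = (-4*10)*(-1 + (3/2 + 6/(-5)))² = -40*(-1 + (3*(½) + 6*(-⅕)))² = -40*(-1 + (3/2 - 6/5))² = -40*(-1 + 3/10)² = -40*(-7/10)² = -40*49/100 = -98/5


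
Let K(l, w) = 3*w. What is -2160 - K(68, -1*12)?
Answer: -2124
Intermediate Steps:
-2160 - K(68, -1*12) = -2160 - 3*(-1*12) = -2160 - 3*(-12) = -2160 - 1*(-36) = -2160 + 36 = -2124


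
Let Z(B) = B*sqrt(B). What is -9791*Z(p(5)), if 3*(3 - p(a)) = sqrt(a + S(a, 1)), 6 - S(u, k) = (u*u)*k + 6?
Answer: -9791*sqrt(3)*(9 - 2*I*sqrt(5))**(3/2)/9 ≈ -46233.0 + 38294.0*I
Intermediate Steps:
S(u, k) = -k*u**2 (S(u, k) = 6 - ((u*u)*k + 6) = 6 - (u**2*k + 6) = 6 - (k*u**2 + 6) = 6 - (6 + k*u**2) = 6 + (-6 - k*u**2) = -k*u**2)
p(a) = 3 - sqrt(a - a**2)/3 (p(a) = 3 - sqrt(a - 1*1*a**2)/3 = 3 - sqrt(a - a**2)/3)
Z(B) = B**(3/2)
-9791*Z(p(5)) = -9791*(3 - I*sqrt(5)*sqrt(-1 + 5)/3)**(3/2) = -9791*(3 - 2*I*sqrt(5)/3)**(3/2)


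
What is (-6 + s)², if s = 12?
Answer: 36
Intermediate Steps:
(-6 + s)² = (-6 + 12)² = 6² = 36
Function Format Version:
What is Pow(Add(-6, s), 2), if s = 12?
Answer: 36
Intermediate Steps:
Pow(Add(-6, s), 2) = Pow(Add(-6, 12), 2) = Pow(6, 2) = 36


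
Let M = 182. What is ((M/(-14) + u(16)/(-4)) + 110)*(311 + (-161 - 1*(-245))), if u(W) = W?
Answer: 36735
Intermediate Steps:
((M/(-14) + u(16)/(-4)) + 110)*(311 + (-161 - 1*(-245))) = ((182/(-14) + 16/(-4)) + 110)*(311 + (-161 - 1*(-245))) = ((182*(-1/14) + 16*(-¼)) + 110)*(311 + (-161 + 245)) = ((-13 - 4) + 110)*(311 + 84) = (-17 + 110)*395 = 93*395 = 36735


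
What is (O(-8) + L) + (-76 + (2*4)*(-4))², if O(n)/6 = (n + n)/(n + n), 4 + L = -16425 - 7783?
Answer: -12542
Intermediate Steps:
L = -24212 (L = -4 + (-16425 - 7783) = -4 - 24208 = -24212)
O(n) = 6 (O(n) = 6*((n + n)/(n + n)) = 6*((2*n)/((2*n))) = 6*((2*n)*(1/(2*n))) = 6*1 = 6)
(O(-8) + L) + (-76 + (2*4)*(-4))² = (6 - 24212) + (-76 + (2*4)*(-4))² = -24206 + (-76 + 8*(-4))² = -24206 + (-76 - 32)² = -24206 + (-108)² = -24206 + 11664 = -12542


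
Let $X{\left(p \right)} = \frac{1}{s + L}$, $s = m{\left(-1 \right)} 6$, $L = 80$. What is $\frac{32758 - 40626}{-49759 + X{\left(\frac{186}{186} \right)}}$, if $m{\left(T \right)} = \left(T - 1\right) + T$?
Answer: $\frac{487816}{3085057} \approx 0.15812$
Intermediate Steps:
$m{\left(T \right)} = -1 + 2 T$ ($m{\left(T \right)} = \left(-1 + T\right) + T = -1 + 2 T$)
$s = -18$ ($s = \left(-1 + 2 \left(-1\right)\right) 6 = \left(-1 - 2\right) 6 = \left(-3\right) 6 = -18$)
$X{\left(p \right)} = \frac{1}{62}$ ($X{\left(p \right)} = \frac{1}{-18 + 80} = \frac{1}{62}$)
$\frac{32758 - 40626}{-49759 + X{\left(\frac{186}{186} \right)}} = \frac{32758 - 40626}{-49759 + \frac{1}{62}} = - \frac{7868}{- \frac{3085057}{62}} = \left(-7868\right) \left(- \frac{62}{3085057}\right) = \frac{487816}{3085057}$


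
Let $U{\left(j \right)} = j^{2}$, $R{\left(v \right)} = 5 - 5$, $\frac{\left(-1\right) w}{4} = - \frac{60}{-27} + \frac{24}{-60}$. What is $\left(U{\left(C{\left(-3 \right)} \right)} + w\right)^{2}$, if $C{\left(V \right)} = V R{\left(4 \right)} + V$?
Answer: $\frac{5929}{2025} \approx 2.9279$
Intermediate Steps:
$w = - \frac{328}{45}$ ($w = - 4 \left(- \frac{60}{-27} + \frac{24}{-60}\right) = - 4 \left(\left(-60\right) \left(- \frac{1}{27}\right) + 24 \left(- \frac{1}{60}\right)\right) = - 4 \left(\frac{20}{9} - \frac{2}{5}\right) = \left(-4\right) \frac{82}{45} = - \frac{328}{45} \approx -7.2889$)
$R{\left(v \right)} = 0$
$C{\left(V \right)} = V$ ($C{\left(V \right)} = V 0 + V = 0 + V = V$)
$\left(U{\left(C{\left(-3 \right)} \right)} + w\right)^{2} = \left(\left(-3\right)^{2} - \frac{328}{45}\right)^{2} = \left(9 - \frac{328}{45}\right)^{2} = \left(\frac{77}{45}\right)^{2} = \frac{5929}{2025}$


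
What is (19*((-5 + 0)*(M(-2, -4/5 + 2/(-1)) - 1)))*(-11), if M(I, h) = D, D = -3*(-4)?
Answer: 11495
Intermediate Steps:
D = 12
M(I, h) = 12
(19*((-5 + 0)*(M(-2, -4/5 + 2/(-1)) - 1)))*(-11) = (19*((-5 + 0)*(12 - 1)))*(-11) = (19*(-5*11))*(-11) = (19*(-55))*(-11) = -1045*(-11) = 11495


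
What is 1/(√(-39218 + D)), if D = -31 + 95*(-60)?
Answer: -I*√44949/44949 ≈ -0.0047167*I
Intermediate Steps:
D = -5731 (D = -31 - 5700 = -5731)
1/(√(-39218 + D)) = 1/(√(-39218 - 5731)) = 1/(√(-44949)) = 1/(I*√44949) = -I*√44949/44949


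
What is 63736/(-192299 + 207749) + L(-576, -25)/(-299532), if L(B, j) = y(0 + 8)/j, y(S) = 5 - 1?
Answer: 265152417/64274575 ≈ 4.1253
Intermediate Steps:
y(S) = 4
L(B, j) = 4/j
63736/(-192299 + 207749) + L(-576, -25)/(-299532) = 63736/(-192299 + 207749) + (4/(-25))/(-299532) = 63736/15450 + (4*(-1/25))*(-1/299532) = 63736*(1/15450) - 4/25*(-1/299532) = 31868/7725 + 1/1872075 = 265152417/64274575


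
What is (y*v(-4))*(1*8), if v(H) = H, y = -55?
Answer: 1760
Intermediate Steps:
(y*v(-4))*(1*8) = (-55*(-4))*(1*8) = 220*8 = 1760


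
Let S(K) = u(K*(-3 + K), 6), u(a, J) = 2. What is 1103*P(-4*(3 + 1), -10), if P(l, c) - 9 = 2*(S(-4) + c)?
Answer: -7721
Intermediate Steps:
S(K) = 2
P(l, c) = 13 + 2*c (P(l, c) = 9 + 2*(2 + c) = 9 + (4 + 2*c) = 13 + 2*c)
1103*P(-4*(3 + 1), -10) = 1103*(13 + 2*(-10)) = 1103*(13 - 20) = 1103*(-7) = -7721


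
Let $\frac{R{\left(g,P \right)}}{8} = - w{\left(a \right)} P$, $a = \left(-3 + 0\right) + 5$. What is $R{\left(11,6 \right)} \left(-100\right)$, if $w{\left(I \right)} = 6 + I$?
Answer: $38400$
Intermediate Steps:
$a = 2$ ($a = -3 + 5 = 2$)
$R{\left(g,P \right)} = - 64 P$ ($R{\left(g,P \right)} = 8 \left(- \left(6 + 2\right) P\right) = 8 \left(- 8 P\right) = - 64 P$)
$R{\left(11,6 \right)} \left(-100\right) = \left(-64\right) 6 \left(-100\right) = \left(-384\right) \left(-100\right) = 38400$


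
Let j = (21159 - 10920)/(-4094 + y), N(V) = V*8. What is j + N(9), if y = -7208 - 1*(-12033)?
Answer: 62871/731 ≈ 86.007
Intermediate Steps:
y = 4825 (y = -7208 + 12033 = 4825)
N(V) = 8*V
j = 10239/731 (j = (21159 - 10920)/(-4094 + 4825) = 10239/731 ≈ 14.007)
j + N(9) = 10239/731 + 8*9 = 10239/731 + 72 = 62871/731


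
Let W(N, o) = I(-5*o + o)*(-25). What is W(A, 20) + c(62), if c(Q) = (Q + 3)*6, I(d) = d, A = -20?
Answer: 2390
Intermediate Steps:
c(Q) = 18 + 6*Q (c(Q) = (3 + Q)*6 = 18 + 6*Q)
W(N, o) = 100*o (W(N, o) = (-5*o + o)*(-25) = -4*o*(-25) = 100*o)
W(A, 20) + c(62) = 100*20 + (18 + 6*62) = 2000 + (18 + 372) = 2000 + 390 = 2390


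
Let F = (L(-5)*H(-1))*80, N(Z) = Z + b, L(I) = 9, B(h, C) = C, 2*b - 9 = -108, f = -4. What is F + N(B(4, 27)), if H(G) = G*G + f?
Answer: -4365/2 ≈ -2182.5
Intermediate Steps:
b = -99/2 (b = 9/2 + (1/2)*(-108) = 9/2 - 54 = -99/2 ≈ -49.500)
N(Z) = -99/2 + Z (N(Z) = Z - 99/2 = -99/2 + Z)
H(G) = -4 + G**2 (H(G) = G*G - 4 = G**2 - 4 = -4 + G**2)
F = -2160 (F = (9*(-4 + (-1)**2))*80 = (9*(-4 + 1))*80 = (9*(-3))*80 = -27*80 = -2160)
F + N(B(4, 27)) = -2160 + (-99/2 + 27) = -2160 - 45/2 = -4365/2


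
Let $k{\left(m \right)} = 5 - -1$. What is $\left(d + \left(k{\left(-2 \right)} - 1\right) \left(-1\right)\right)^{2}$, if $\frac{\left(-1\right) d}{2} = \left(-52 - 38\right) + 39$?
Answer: $9409$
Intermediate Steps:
$k{\left(m \right)} = 6$ ($k{\left(m \right)} = 5 + 1 = 6$)
$d = 102$ ($d = - 2 \left(\left(-52 - 38\right) + 39\right) = - 2 \left(-90 + 39\right) = \left(-2\right) \left(-51\right) = 102$)
$\left(d + \left(k{\left(-2 \right)} - 1\right) \left(-1\right)\right)^{2} = \left(102 + \left(6 - 1\right) \left(-1\right)\right)^{2} = \left(102 + 5 \left(-1\right)\right)^{2} = \left(102 - 5\right)^{2} = 97^{2} = 9409$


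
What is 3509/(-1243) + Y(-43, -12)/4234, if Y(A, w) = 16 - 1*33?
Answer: -1352567/478442 ≈ -2.8270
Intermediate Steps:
Y(A, w) = -17 (Y(A, w) = 16 - 33 = -17)
3509/(-1243) + Y(-43, -12)/4234 = 3509/(-1243) - 17/4234 = 3509*(-1/1243) - 17*1/4234 = -319/113 - 17/4234 = -1352567/478442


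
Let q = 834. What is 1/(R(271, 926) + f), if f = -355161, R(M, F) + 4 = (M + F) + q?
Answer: -1/353134 ≈ -2.8318e-6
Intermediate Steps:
R(M, F) = 830 + F + M (R(M, F) = -4 + ((M + F) + 834) = -4 + ((F + M) + 834) = -4 + (834 + F + M) = 830 + F + M)
1/(R(271, 926) + f) = 1/((830 + 926 + 271) - 355161) = 1/(2027 - 355161) = 1/(-353134) = -1/353134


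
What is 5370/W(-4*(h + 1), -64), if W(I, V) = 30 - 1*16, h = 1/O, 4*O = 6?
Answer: 2685/7 ≈ 383.57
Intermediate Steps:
O = 3/2 (O = (¼)*6 = 3/2 ≈ 1.5000)
h = ⅔ (h = 1/(3/2) = ⅔ ≈ 0.66667)
W(I, V) = 14 (W(I, V) = 30 - 16 = 14)
5370/W(-4*(h + 1), -64) = 5370/14 = 5370*(1/14) = 2685/7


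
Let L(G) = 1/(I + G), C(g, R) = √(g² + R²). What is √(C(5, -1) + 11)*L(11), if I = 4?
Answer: √(11 + √26)/15 ≈ 0.26749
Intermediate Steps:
C(g, R) = √(R² + g²)
L(G) = 1/(4 + G)
√(C(5, -1) + 11)*L(11) = √(√((-1)² + 5²) + 11)/(4 + 11) = √(√(1 + 25) + 11)/15 = √(√26 + 11)*(1/15) = √(11 + √26)*(1/15) = √(11 + √26)/15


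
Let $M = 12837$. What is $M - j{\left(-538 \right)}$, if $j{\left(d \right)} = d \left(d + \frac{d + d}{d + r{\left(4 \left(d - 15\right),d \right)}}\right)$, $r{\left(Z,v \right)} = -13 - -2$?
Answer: $- \frac{151278355}{549} \approx -2.7555 \cdot 10^{5}$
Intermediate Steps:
$r{\left(Z,v \right)} = -11$ ($r{\left(Z,v \right)} = -13 + 2 = -11$)
$j{\left(d \right)} = d \left(d + \frac{2 d}{-11 + d}\right)$ ($j{\left(d \right)} = d \left(d + \frac{d + d}{d - 11}\right) = d \left(d + \frac{2 d}{-11 + d}\right)$)
$M - j{\left(-538 \right)} = 12837 - \frac{\left(-538\right)^{2} \left(-9 - 538\right)}{-11 - 538} = 12837 - 289444 \frac{1}{-549} \left(-547\right) = 12837 - 289444 \left(- \frac{1}{549}\right) \left(-547\right) = 12837 - \frac{158325868}{549} = - \frac{151278355}{549}$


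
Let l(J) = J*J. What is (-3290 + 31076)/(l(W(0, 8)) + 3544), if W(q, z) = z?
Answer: 1263/164 ≈ 7.7012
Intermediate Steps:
l(J) = J**2
(-3290 + 31076)/(l(W(0, 8)) + 3544) = (-3290 + 31076)/(8**2 + 3544) = 27786/(64 + 3544) = 27786/3608 = 27786*(1/3608) = 1263/164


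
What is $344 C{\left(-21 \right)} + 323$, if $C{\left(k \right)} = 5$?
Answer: $2043$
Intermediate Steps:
$344 C{\left(-21 \right)} + 323 = 344 \cdot 5 + 323 = 1720 + 323 = 2043$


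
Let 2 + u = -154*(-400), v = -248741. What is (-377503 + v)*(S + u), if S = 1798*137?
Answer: -192835557456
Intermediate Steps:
S = 246326
u = 61598 (u = -2 - 154*(-400) = -2 + 61600 = 61598)
(-377503 + v)*(S + u) = (-377503 - 248741)*(246326 + 61598) = -626244*307924 = -192835557456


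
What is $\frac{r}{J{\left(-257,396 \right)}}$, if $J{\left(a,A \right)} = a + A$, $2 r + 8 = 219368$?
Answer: $\frac{109680}{139} \approx 789.06$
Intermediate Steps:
$r = 109680$ ($r = -4 + \frac{1}{2} \cdot 219368 = -4 + 109684 = 109680$)
$J{\left(a,A \right)} = A + a$
$\frac{r}{J{\left(-257,396 \right)}} = \frac{109680}{396 - 257} = \frac{109680}{139}$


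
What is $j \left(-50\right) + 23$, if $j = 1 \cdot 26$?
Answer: $-1277$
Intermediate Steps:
$j = 26$
$j \left(-50\right) + 23 = 26 \left(-50\right) + 23 = -1300 + 23 = -1277$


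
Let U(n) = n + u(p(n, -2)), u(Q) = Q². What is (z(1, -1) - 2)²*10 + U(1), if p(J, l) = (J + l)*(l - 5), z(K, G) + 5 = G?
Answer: 690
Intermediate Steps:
z(K, G) = -5 + G
p(J, l) = (-5 + l)*(J + l) (p(J, l) = (J + l)*(-5 + l) = (-5 + l)*(J + l))
U(n) = n + (14 - 7*n)² (U(n) = n + ((-2)² - 5*n - 5*(-2) + n*(-2))² = n + (4 - 5*n + 10 - 2*n)² = n + (14 - 7*n)²)
(z(1, -1) - 2)²*10 + U(1) = ((-5 - 1) - 2)²*10 + (1 + 49*(2 - 1*1)²) = (-6 - 2)²*10 + (1 + 49*(2 - 1)²) = (-8)²*10 + (1 + 49*1²) = 64*10 + (1 + 49*1) = 640 + (1 + 49) = 640 + 50 = 690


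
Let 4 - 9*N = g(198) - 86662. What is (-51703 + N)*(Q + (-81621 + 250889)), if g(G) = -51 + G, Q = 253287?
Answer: -160067214440/9 ≈ -1.7785e+10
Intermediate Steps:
N = 86519/9 (N = 4/9 - ((-51 + 198) - 86662)/9 = 4/9 - (147 - 86662)/9 = 4/9 - 1/9*(-86515) = 4/9 + 86515/9 = 86519/9 ≈ 9613.2)
(-51703 + N)*(Q + (-81621 + 250889)) = (-51703 + 86519/9)*(253287 + (-81621 + 250889)) = -378808*(253287 + 169268)/9 = -378808/9*422555 = -160067214440/9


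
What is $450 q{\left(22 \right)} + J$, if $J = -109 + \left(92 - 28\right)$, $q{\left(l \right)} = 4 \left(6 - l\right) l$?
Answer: $-633645$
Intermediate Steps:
$q{\left(l \right)} = l \left(24 - 4 l\right)$ ($q{\left(l \right)} = \left(24 - 4 l\right) l = l \left(24 - 4 l\right)$)
$J = -45$ ($J = -109 + 64 = -45$)
$450 q{\left(22 \right)} + J = 450 \cdot 4 \cdot 22 \left(6 - 22\right) - 45 = 450 \cdot 4 \cdot 22 \left(-16\right) - 45 = 450 \left(-1408\right) - 45 = -633600 - 45 = -633645$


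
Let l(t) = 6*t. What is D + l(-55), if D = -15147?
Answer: -15477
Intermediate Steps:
D + l(-55) = -15147 + 6*(-55) = -15147 - 330 = -15477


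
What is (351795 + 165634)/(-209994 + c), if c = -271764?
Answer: -517429/481758 ≈ -1.0740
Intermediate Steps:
(351795 + 165634)/(-209994 + c) = (351795 + 165634)/(-209994 - 271764) = 517429/(-481758) = 517429*(-1/481758) = -517429/481758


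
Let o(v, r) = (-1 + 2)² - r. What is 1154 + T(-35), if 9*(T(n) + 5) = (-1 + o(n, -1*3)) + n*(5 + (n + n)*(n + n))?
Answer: -53777/3 ≈ -17926.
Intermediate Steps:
o(v, r) = 1 - r (o(v, r) = 1² - r = 1 - r)
T(n) = -14/3 + n*(5 + 4*n²)/9 (T(n) = -5 + ((-1 + (1 - (-1)*3)) + n*(5 + (n + n)*(n + n)))/9 = -5 + ((-1 + (1 - 1*(-3))) + n*(5 + (2*n)*(2*n)))/9 = -5 + ((-1 + (1 + 3)) + n*(5 + 4*n²))/9 = -5 + ((-1 + 4) + n*(5 + 4*n²))/9 = -5 + (3 + n*(5 + 4*n²))/9 = -5 + (⅓ + n*(5 + 4*n²)/9) = -14/3 + n*(5 + 4*n²)/9)
1154 + T(-35) = 1154 + (-14/3 + (4/9)*(-35)³ + (5/9)*(-35)) = 1154 + (-14/3 + (4/9)*(-42875) - 175/9) = 1154 + (-14/3 - 171500/9 - 175/9) = 1154 - 57239/3 = -53777/3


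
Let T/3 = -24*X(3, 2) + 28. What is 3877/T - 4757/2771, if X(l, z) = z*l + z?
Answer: -13083611/1363332 ≈ -9.5968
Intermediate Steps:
X(l, z) = z + l*z (X(l, z) = l*z + z = z + l*z)
T = -492 (T = 3*(-48*(1 + 3) + 28) = 3*(-48*4 + 28) = 3*(-24*8 + 28) = 3*(-192 + 28) = 3*(-164) = -492)
3877/T - 4757/2771 = 3877/(-492) - 4757/2771 = 3877*(-1/492) - 4757*1/2771 = -3877/492 - 4757/2771 = -13083611/1363332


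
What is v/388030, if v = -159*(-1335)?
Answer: 42453/77606 ≈ 0.54703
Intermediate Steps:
v = 212265
v/388030 = 212265/388030 = 212265*(1/388030) = 42453/77606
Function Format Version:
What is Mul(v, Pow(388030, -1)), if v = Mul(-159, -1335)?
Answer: Rational(42453, 77606) ≈ 0.54703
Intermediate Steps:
v = 212265
Mul(v, Pow(388030, -1)) = Mul(212265, Pow(388030, -1)) = Mul(212265, Rational(1, 388030)) = Rational(42453, 77606)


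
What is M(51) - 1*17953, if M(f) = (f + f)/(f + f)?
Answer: -17952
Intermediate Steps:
M(f) = 1 (M(f) = (2*f)/((2*f)) = (2*f)*(1/(2*f)) = 1)
M(51) - 1*17953 = 1 - 1*17953 = 1 - 17953 = -17952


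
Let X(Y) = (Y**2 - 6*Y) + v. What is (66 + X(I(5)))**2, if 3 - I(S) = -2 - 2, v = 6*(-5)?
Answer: 1849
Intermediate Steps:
v = -30
I(S) = 7 (I(S) = 3 - (-2 - 2) = 3 - 1*(-4) = 3 + 4 = 7)
X(Y) = -30 + Y**2 - 6*Y (X(Y) = (Y**2 - 6*Y) - 30 = -30 + Y**2 - 6*Y)
(66 + X(I(5)))**2 = (66 + (-30 + 7**2 - 6*7))**2 = (66 + (-30 + 49 - 42))**2 = (66 - 23)**2 = 43**2 = 1849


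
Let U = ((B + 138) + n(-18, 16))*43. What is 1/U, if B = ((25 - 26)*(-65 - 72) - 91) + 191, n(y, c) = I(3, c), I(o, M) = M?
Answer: 1/16813 ≈ 5.9478e-5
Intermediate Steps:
n(y, c) = c
B = 237 (B = (-1*(-137) - 91) + 191 = (137 - 91) + 191 = 46 + 191 = 237)
U = 16813 (U = ((237 + 138) + 16)*43 = (375 + 16)*43 = 391*43 = 16813)
1/U = 1/16813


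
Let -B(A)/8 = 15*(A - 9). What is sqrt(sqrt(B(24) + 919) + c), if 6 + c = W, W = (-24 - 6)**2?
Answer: sqrt(894 + I*sqrt(881)) ≈ 29.904 + 0.4963*I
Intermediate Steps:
B(A) = 1080 - 120*A (B(A) = -120*(A - 9) = -120*(-9 + A) = -8*(-135 + 15*A) = 1080 - 120*A)
W = 900 (W = (-30)**2 = 900)
c = 894 (c = -6 + 900 = 894)
sqrt(sqrt(B(24) + 919) + c) = sqrt(sqrt((1080 - 120*24) + 919) + 894) = sqrt(sqrt((1080 - 2880) + 919) + 894) = sqrt(sqrt(-1800 + 919) + 894) = sqrt(sqrt(-881) + 894) = sqrt(I*sqrt(881) + 894) = sqrt(894 + I*sqrt(881))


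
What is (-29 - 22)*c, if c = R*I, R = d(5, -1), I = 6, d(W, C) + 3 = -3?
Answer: 1836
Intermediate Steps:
d(W, C) = -6 (d(W, C) = -3 - 3 = -6)
R = -6
c = -36 (c = -6*6 = -36)
(-29 - 22)*c = (-29 - 22)*(-36) = -51*(-36) = 1836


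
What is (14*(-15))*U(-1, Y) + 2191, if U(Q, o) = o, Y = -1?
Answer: 2401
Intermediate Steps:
(14*(-15))*U(-1, Y) + 2191 = (14*(-15))*(-1) + 2191 = -210*(-1) + 2191 = 210 + 2191 = 2401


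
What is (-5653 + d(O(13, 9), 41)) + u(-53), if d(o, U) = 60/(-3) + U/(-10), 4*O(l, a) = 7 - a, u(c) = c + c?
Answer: -57831/10 ≈ -5783.1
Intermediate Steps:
u(c) = 2*c
O(l, a) = 7/4 - a/4 (O(l, a) = (7 - a)/4 = 7/4 - a/4)
d(o, U) = -20 - U/10 (d(o, U) = 60*(-1/3) + U*(-1/10) = -20 - U/10)
(-5653 + d(O(13, 9), 41)) + u(-53) = (-5653 + (-20 - 1/10*41)) + 2*(-53) = (-5653 + (-20 - 41/10)) - 106 = (-5653 - 241/10) - 106 = -56771/10 - 106 = -57831/10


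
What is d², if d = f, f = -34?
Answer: 1156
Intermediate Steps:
d = -34
d² = (-34)² = 1156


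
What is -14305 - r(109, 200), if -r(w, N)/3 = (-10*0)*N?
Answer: -14305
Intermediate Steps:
r(w, N) = 0 (r(w, N) = -3*(-10*0)*N = -0*N = -3*0 = 0)
-14305 - r(109, 200) = -14305 - 1*0 = -14305 + 0 = -14305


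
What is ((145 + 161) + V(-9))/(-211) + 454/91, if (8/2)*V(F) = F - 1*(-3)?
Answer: 136169/38402 ≈ 3.5459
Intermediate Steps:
V(F) = ¾ + F/4 (V(F) = (F - 1*(-3))/4 = (F + 3)/4 = (3 + F)/4 = ¾ + F/4)
((145 + 161) + V(-9))/(-211) + 454/91 = ((145 + 161) + (¾ + (¼)*(-9)))/(-211) + 454/91 = (306 + (¾ - 9/4))*(-1/211) + 454*(1/91) = (306 - 3/2)*(-1/211) + 454/91 = (609/2)*(-1/211) + 454/91 = -609/422 + 454/91 = 136169/38402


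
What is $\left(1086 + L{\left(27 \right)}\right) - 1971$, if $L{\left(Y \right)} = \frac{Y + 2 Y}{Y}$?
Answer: $-882$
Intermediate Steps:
$L{\left(Y \right)} = 3$ ($L{\left(Y \right)} = \frac{3 Y}{Y} = 3$)
$\left(1086 + L{\left(27 \right)}\right) - 1971 = \left(1086 + 3\right) - 1971 = 1089 - 1971 = -882$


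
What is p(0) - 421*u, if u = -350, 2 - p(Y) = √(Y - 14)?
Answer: 147352 - I*√14 ≈ 1.4735e+5 - 3.7417*I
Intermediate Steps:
p(Y) = 2 - √(-14 + Y) (p(Y) = 2 - √(Y - 14) = 2 - √(-14 + Y))
p(0) - 421*u = (2 - √(-14 + 0)) - 421*(-350) = (2 - √(-14)) + 147350 = (2 - I*√14) + 147350 = 147352 - I*√14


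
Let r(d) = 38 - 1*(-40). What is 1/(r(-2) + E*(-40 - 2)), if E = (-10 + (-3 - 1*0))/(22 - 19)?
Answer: 1/260 ≈ 0.0038462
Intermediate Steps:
E = -13/3 (E = (-10 + (-3 + 0))/3 = (-10 - 3)*(1/3) = -13*1/3 = -13/3 ≈ -4.3333)
r(d) = 78 (r(d) = 38 + 40 = 78)
1/(r(-2) + E*(-40 - 2)) = 1/(78 - 13*(-40 - 2)/3) = 1/(78 - 13/3*(-42)) = 1/(78 + 182) = 1/260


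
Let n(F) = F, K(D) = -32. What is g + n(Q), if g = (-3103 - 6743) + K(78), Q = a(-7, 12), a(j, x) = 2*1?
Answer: -9876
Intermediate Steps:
a(j, x) = 2
Q = 2
g = -9878 (g = (-3103 - 6743) - 32 = -9846 - 32 = -9878)
g + n(Q) = -9878 + 2 = -9876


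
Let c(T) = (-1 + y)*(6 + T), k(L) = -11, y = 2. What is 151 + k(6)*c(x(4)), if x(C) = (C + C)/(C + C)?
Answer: 74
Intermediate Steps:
x(C) = 1 (x(C) = (2*C)/((2*C)) = (2*C)*(1/(2*C)) = 1)
c(T) = 6 + T (c(T) = (-1 + 2)*(6 + T) = 1*(6 + T) = 6 + T)
151 + k(6)*c(x(4)) = 151 - 11*(6 + 1) = 151 - 11*7 = 151 - 77 = 74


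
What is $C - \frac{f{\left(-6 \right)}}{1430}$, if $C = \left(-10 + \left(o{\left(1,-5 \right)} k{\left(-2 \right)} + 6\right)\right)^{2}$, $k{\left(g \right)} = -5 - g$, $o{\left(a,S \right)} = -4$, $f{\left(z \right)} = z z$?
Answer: $\frac{45742}{715} \approx 63.975$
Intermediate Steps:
$f{\left(z \right)} = z^{2}$
$C = 64$ ($C = \left(-10 - \left(-6 + 4 \left(-5 - -2\right)\right)\right)^{2} = \left(-10 - \left(-6 + 4 \left(-5 + 2\right)\right)\right)^{2} = \left(-10 + \left(\left(-4\right) \left(-3\right) + 6\right)\right)^{2} = \left(-10 + \left(12 + 6\right)\right)^{2} = \left(-10 + 18\right)^{2} = 8^{2} = 64$)
$C - \frac{f{\left(-6 \right)}}{1430} = 64 - \frac{\left(-6\right)^{2}}{1430} = 64 - 36 \cdot \frac{1}{1430} = 64 - \frac{18}{715} = \frac{45742}{715}$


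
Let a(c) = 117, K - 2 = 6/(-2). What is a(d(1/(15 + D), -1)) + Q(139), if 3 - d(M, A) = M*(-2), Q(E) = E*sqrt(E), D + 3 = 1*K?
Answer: 117 + 139*sqrt(139) ≈ 1755.8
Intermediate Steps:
K = -1 (K = 2 + 6/(-2) = 2 + 6*(-1/2) = 2 - 3 = -1)
D = -4 (D = -3 + 1*(-1) = -3 - 1 = -4)
Q(E) = E**(3/2)
d(M, A) = 3 + 2*M (d(M, A) = 3 - M*(-2) = 3 - (-2)*M = 3 + 2*M)
a(d(1/(15 + D), -1)) + Q(139) = 117 + 139**(3/2) = 117 + 139*sqrt(139)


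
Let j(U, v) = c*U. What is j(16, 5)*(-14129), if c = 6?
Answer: -1356384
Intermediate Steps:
j(U, v) = 6*U
j(16, 5)*(-14129) = (6*16)*(-14129) = 96*(-14129) = -1356384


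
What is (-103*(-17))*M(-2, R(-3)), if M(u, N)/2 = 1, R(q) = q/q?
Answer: 3502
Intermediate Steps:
R(q) = 1
M(u, N) = 2 (M(u, N) = 2*1 = 2)
(-103*(-17))*M(-2, R(-3)) = -103*(-17)*2 = 1751*2 = 3502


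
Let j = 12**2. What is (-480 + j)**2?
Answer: 112896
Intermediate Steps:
j = 144
(-480 + j)**2 = (-480 + 144)**2 = (-336)**2 = 112896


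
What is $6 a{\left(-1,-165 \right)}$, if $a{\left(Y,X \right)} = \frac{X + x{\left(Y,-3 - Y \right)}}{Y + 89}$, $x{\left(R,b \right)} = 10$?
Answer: $- \frac{465}{44} \approx -10.568$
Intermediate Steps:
$a{\left(Y,X \right)} = \frac{10 + X}{89 + Y}$ ($a{\left(Y,X \right)} = \frac{X + 10}{Y + 89} = \frac{10 + X}{89 + Y}$)
$6 a{\left(-1,-165 \right)} = 6 \frac{10 - 165}{89 - 1} = 6 \cdot \frac{1}{88} \left(-155\right) = 6 \left(- \frac{155}{88}\right) = - \frac{465}{44}$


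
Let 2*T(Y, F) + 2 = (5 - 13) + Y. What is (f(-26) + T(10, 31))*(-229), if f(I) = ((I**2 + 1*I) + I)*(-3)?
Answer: 428688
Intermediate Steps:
T(Y, F) = -5 + Y/2 (T(Y, F) = -1 + ((5 - 13) + Y)/2 = -1 + (-8 + Y)/2 = -1 + (-4 + Y/2) = -5 + Y/2)
f(I) = -6*I - 3*I**2 (f(I) = ((I**2 + I) + I)*(-3) = ((I + I**2) + I)*(-3) = (I**2 + 2*I)*(-3) = -6*I - 3*I**2)
(f(-26) + T(10, 31))*(-229) = (-3*(-26)*(2 - 26) + (-5 + (1/2)*10))*(-229) = (-3*(-26)*(-24) + (-5 + 5))*(-229) = (-1872 + 0)*(-229) = -1872*(-229) = 428688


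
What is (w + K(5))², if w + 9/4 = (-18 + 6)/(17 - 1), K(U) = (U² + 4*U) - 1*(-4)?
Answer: 2116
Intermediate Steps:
K(U) = 4 + U² + 4*U (K(U) = (U² + 4*U) + 4 = 4 + U² + 4*U)
w = -3 (w = -9/4 + (-18 + 6)/(17 - 1) = -9/4 - 12/16 = -9/4 - 12*1/16 = -9/4 - ¾ = -3)
(w + K(5))² = (-3 + (4 + 5² + 4*5))² = (-3 + (4 + 25 + 20))² = (-3 + 49)² = 46² = 2116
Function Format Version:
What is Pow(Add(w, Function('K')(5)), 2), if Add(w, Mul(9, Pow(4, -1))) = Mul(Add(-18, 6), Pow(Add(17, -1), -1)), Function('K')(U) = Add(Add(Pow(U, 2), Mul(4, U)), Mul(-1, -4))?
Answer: 2116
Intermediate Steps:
Function('K')(U) = Add(4, Pow(U, 2), Mul(4, U)) (Function('K')(U) = Add(Add(Pow(U, 2), Mul(4, U)), 4) = Add(4, Pow(U, 2), Mul(4, U)))
w = -3 (w = Add(Rational(-9, 4), Mul(Add(-18, 6), Pow(Add(17, -1), -1))) = Add(Rational(-9, 4), Mul(-12, Pow(16, -1))) = Add(Rational(-9, 4), Mul(-12, Rational(1, 16))) = Add(Rational(-9, 4), Rational(-3, 4)) = -3)
Pow(Add(w, Function('K')(5)), 2) = Pow(Add(-3, Add(4, Pow(5, 2), Mul(4, 5))), 2) = Pow(Add(-3, Add(4, 25, 20)), 2) = Pow(Add(-3, 49), 2) = Pow(46, 2) = 2116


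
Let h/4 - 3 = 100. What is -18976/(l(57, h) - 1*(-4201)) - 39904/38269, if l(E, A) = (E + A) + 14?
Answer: -228275720/44812999 ≈ -5.0940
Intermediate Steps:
h = 412 (h = 12 + 4*100 = 12 + 400 = 412)
l(E, A) = 14 + A + E (l(E, A) = (A + E) + 14 = 14 + A + E)
-18976/(l(57, h) - 1*(-4201)) - 39904/38269 = -18976/((14 + 412 + 57) - 1*(-4201)) - 39904/38269 = -18976/(483 + 4201) - 39904*1/38269 = -18976/4684 - 39904/38269 = -18976*1/4684 - 39904/38269 = -4744/1171 - 39904/38269 = -228275720/44812999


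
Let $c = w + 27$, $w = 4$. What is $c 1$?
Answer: $31$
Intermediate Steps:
$c = 31$ ($c = 4 + 27 = 31$)
$c 1 = 31 \cdot 1 = 31$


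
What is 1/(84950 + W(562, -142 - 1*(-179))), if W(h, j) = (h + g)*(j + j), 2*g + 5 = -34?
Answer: 1/125095 ≈ 7.9939e-6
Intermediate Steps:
g = -39/2 (g = -5/2 + (½)*(-34) = -5/2 - 17 = -39/2 ≈ -19.500)
W(h, j) = 2*j*(-39/2 + h) (W(h, j) = (h - 39/2)*(j + j) = (-39/2 + h)*(2*j) = 2*j*(-39/2 + h))
1/(84950 + W(562, -142 - 1*(-179))) = 1/(84950 + (-142 - 1*(-179))*(-39 + 2*562)) = 1/(84950 + (-142 + 179)*(-39 + 1124)) = 1/(84950 + 37*1085) = 1/(84950 + 40145) = 1/125095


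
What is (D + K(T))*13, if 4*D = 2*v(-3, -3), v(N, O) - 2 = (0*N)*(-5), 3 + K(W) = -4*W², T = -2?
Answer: -234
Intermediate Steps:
K(W) = -3 - 4*W²
v(N, O) = 2 (v(N, O) = 2 + (0*N)*(-5) = 2 + 0*(-5) = 2 + 0 = 2)
D = 1 (D = (2*2)/4 = (¼)*4 = 1)
(D + K(T))*13 = (1 + (-3 - 4*(-2)²))*13 = (1 + (-3 - 4*4))*13 = (1 + (-3 - 16))*13 = (1 - 19)*13 = -18*13 = -234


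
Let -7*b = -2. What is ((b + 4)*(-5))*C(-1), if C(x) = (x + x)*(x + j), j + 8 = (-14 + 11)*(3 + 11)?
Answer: -15300/7 ≈ -2185.7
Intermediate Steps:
b = 2/7 (b = -⅐*(-2) = 2/7 ≈ 0.28571)
j = -50 (j = -8 + (-14 + 11)*(3 + 11) = -8 - 3*14 = -8 - 42 = -50)
C(x) = 2*x*(-50 + x) (C(x) = (x + x)*(x - 50) = (2*x)*(-50 + x) = 2*x*(-50 + x))
((b + 4)*(-5))*C(-1) = ((2/7 + 4)*(-5))*(2*(-1)*(-50 - 1)) = ((30/7)*(-5))*(2*(-1)*(-51)) = -150/7*102 = -15300/7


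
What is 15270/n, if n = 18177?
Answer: 5090/6059 ≈ 0.84007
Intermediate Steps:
15270/n = 15270/18177 = 15270*(1/18177) = 5090/6059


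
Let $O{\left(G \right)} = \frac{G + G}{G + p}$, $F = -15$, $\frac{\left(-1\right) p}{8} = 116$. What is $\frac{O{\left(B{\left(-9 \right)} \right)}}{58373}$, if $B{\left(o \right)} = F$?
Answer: $\frac{30}{55045739} \approx 5.45 \cdot 10^{-7}$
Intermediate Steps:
$p = -928$ ($p = \left(-8\right) 116 = -928$)
$B{\left(o \right)} = -15$
$O{\left(G \right)} = \frac{2 G}{-928 + G}$ ($O{\left(G \right)} = \frac{G + G}{G - 928} = \frac{2 G}{-928 + G}$)
$\frac{O{\left(B{\left(-9 \right)} \right)}}{58373} = \frac{2 \left(-15\right) \frac{1}{-928 - 15}}{58373} = 2 \left(-15\right) \frac{1}{-943} \cdot \frac{1}{58373} = 2 \left(-15\right) \left(- \frac{1}{943}\right) \frac{1}{58373} = \frac{30}{943} \cdot \frac{1}{58373} = \frac{30}{55045739}$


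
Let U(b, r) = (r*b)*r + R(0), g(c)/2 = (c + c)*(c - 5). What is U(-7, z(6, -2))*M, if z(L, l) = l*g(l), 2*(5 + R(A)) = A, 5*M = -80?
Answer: 1405008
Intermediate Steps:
M = -16 (M = (⅕)*(-80) = -16)
R(A) = -5 + A/2
g(c) = 4*c*(-5 + c) (g(c) = 2*((c + c)*(c - 5)) = 2*((2*c)*(-5 + c)) = 2*(2*c*(-5 + c)) = 4*c*(-5 + c))
z(L, l) = 4*l²*(-5 + l) (z(L, l) = l*(4*l*(-5 + l)) = 4*l²*(-5 + l))
U(b, r) = -5 + b*r² (U(b, r) = (r*b)*r + (-5 + (½)*0) = (b*r)*r + (-5 + 0) = b*r² - 5 = -5 + b*r²)
U(-7, z(6, -2))*M = (-5 - 7*256*(-5 - 2)²)*(-16) = (-5 - 7*(4*4*(-7))²)*(-16) = (-5 - 7*(-112)²)*(-16) = (-5 - 7*12544)*(-16) = (-5 - 87808)*(-16) = -87813*(-16) = 1405008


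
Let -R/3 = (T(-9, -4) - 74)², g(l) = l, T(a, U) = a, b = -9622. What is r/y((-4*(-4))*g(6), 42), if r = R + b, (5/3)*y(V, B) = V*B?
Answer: -21635/1728 ≈ -12.520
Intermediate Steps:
y(V, B) = 3*B*V/5 (y(V, B) = 3*(V*B)/5 = 3*(B*V)/5 = 3*B*V/5)
R = -20667 (R = -3*(-9 - 74)² = -3*(-83)² = -3*6889 = -20667)
r = -30289 (r = -20667 - 9622 = -30289)
r/y((-4*(-4))*g(6), 42) = -30289/((⅗)*42*(-4*(-4)*6)) = -30289/((⅗)*42*(16*6)) = -30289/((⅗)*42*96) = -30289/12096/5 = -30289*5/12096 = -21635/1728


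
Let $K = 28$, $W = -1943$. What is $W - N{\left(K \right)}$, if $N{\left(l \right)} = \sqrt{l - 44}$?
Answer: $-1943 - 4 i \approx -1943.0 - 4.0 i$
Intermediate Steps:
$N{\left(l \right)} = \sqrt{-44 + l}$
$W - N{\left(K \right)} = -1943 - \sqrt{-44 + 28} = -1943 - \sqrt{-16} = -1943 - 4 i$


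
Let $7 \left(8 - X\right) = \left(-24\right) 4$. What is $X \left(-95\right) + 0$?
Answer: $- \frac{14440}{7} \approx -2062.9$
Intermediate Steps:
$X = \frac{152}{7}$ ($X = 8 - \frac{\left(-24\right) 4}{7} = 8 - - \frac{96}{7} = 8 + \frac{96}{7} = \frac{152}{7} \approx 21.714$)
$X \left(-95\right) + 0 = \frac{152}{7} \left(-95\right) + 0 = - \frac{14440}{7} + 0 = - \frac{14440}{7}$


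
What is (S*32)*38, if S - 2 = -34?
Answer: -38912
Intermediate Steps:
S = -32 (S = 2 - 34 = -32)
(S*32)*38 = -32*32*38 = -1024*38 = -38912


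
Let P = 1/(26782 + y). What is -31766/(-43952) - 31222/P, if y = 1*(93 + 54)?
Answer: -18476920566405/21976 ≈ -8.4078e+8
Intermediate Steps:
y = 147 (y = 1*147 = 147)
P = 1/26929 (P = 1/(26782 + 147) = 1/26929 ≈ 3.7135e-5)
-31766/(-43952) - 31222/P = -31766/(-43952) - 31222/1/26929 = -31766*(-1/43952) - 31222*26929 = 15883/21976 - 840777238 = -18476920566405/21976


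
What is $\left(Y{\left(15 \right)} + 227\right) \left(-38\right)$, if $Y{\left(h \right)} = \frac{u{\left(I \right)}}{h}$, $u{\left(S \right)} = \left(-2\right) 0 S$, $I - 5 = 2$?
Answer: $-8626$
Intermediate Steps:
$I = 7$ ($I = 5 + 2 = 7$)
$u{\left(S \right)} = 0$ ($u{\left(S \right)} = 0 S = 0$)
$Y{\left(h \right)} = 0$ ($Y{\left(h \right)} = \frac{0}{h} = 0$)
$\left(Y{\left(15 \right)} + 227\right) \left(-38\right) = \left(0 + 227\right) \left(-38\right) = 227 \left(-38\right) = -8626$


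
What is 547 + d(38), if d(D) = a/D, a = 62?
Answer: 10424/19 ≈ 548.63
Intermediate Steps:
d(D) = 62/D
547 + d(38) = 547 + 62/38 = 547 + 62*(1/38) = 547 + 31/19 = 10424/19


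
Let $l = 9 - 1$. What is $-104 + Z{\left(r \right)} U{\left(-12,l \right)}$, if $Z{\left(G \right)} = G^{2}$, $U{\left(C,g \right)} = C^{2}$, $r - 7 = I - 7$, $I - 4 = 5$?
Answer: $11560$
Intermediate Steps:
$I = 9$ ($I = 4 + 5 = 9$)
$l = 8$
$r = 9$ ($r = 7 + \left(9 - 7\right) = 7 + 2 = 9$)
$-104 + Z{\left(r \right)} U{\left(-12,l \right)} = -104 + 9^{2} \left(-12\right)^{2} = -104 + 81 \cdot 144 = -104 + 11664 = 11560$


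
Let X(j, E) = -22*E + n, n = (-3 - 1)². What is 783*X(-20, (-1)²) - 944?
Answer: -5642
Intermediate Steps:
n = 16 (n = (-4)² = 16)
X(j, E) = 16 - 22*E (X(j, E) = -22*E + 16 = 16 - 22*E)
783*X(-20, (-1)²) - 944 = 783*(16 - 22*(-1)²) - 944 = 783*(16 - 22*1) - 944 = 783*(16 - 22) - 944 = 783*(-6) - 944 = -4698 - 944 = -5642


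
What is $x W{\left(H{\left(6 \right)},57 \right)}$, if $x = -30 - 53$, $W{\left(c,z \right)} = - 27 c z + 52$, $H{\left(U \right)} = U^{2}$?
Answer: $4594216$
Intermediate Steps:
$W{\left(c,z \right)} = 52 - 27 c z$ ($W{\left(c,z \right)} = - 27 c z + 52 = 52 - 27 c z$)
$x = -83$
$x W{\left(H{\left(6 \right)},57 \right)} = - 83 \left(52 - 27 \cdot 6^{2} \cdot 57\right) = - 83 \left(52 - 972 \cdot 57\right) = - 83 \left(52 - 55404\right) = \left(-83\right) \left(-55352\right) = 4594216$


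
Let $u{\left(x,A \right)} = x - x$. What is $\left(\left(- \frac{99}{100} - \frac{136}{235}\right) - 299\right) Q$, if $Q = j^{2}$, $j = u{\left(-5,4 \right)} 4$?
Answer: $0$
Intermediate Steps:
$u{\left(x,A \right)} = 0$
$j = 0$ ($j = 0 \cdot 4 = 0$)
$Q = 0$ ($Q = 0^{2} = 0$)
$\left(\left(- \frac{99}{100} - \frac{136}{235}\right) - 299\right) Q = \left(\left(- \frac{99}{100} - \frac{136}{235}\right) - 299\right) 0 = \left(- \frac{7373}{4700} - 299\right) 0 = \left(- \frac{1412673}{4700}\right) 0 = 0$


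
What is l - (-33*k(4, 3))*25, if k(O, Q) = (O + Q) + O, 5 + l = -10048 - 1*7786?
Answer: -8764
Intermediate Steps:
l = -17839 (l = -5 + (-10048 - 1*7786) = -5 + (-10048 - 7786) = -5 - 17834 = -17839)
k(O, Q) = Q + 2*O
l - (-33*k(4, 3))*25 = -17839 - (-33*(3 + 2*4))*25 = -17839 - (-33*(3 + 8))*25 = -17839 - (-33*11)*25 = -17839 - (-363)*25 = -17839 - 1*(-9075) = -17839 + 9075 = -8764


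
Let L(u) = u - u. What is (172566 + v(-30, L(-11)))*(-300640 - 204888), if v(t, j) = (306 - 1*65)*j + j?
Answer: -87236944848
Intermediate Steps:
L(u) = 0
v(t, j) = 242*j (v(t, j) = (306 - 65)*j + j = 241*j + j = 242*j)
(172566 + v(-30, L(-11)))*(-300640 - 204888) = (172566 + 242*0)*(-300640 - 204888) = (172566 + 0)*(-505528) = 172566*(-505528) = -87236944848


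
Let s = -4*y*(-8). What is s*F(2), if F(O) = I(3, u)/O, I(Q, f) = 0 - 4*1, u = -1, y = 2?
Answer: -128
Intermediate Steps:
I(Q, f) = -4 (I(Q, f) = 0 - 4 = -4)
F(O) = -4/O
s = 64 (s = -4*2*(-8) = -8*(-8) = 64)
s*F(2) = 64*(-4/2) = 64*(-4*1/2) = 64*(-2) = -128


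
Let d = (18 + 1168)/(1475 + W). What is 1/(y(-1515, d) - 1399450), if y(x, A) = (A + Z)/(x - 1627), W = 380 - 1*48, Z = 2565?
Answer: -5677594/7945513559441 ≈ -7.1457e-7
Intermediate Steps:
W = 332 (W = 380 - 48 = 332)
d = 1186/1807 (d = (18 + 1168)/(1475 + 332) = 1186/1807 ≈ 0.65634)
y(x, A) = (2565 + A)/(-1627 + x) (y(x, A) = (A + 2565)/(x - 1627) = (2565 + A)/(-1627 + x))
1/(y(-1515, d) - 1399450) = 1/((2565 + 1186/1807)/(-1627 - 1515) - 1399450) = 1/((4636141/1807)/(-3142) - 1399450) = 1/(-1/3142*4636141/1807 - 1399450) = 1/(-4636141/5677594 - 1399450) = 1/(-7945513559441/5677594) = -5677594/7945513559441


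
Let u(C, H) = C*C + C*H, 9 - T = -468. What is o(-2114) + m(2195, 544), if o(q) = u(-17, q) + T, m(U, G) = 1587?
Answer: 38291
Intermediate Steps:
T = 477 (T = 9 - 1*(-468) = 9 + 468 = 477)
u(C, H) = C² + C*H
o(q) = 766 - 17*q (o(q) = -17*(-17 + q) + 477 = (289 - 17*q) + 477 = 766 - 17*q)
o(-2114) + m(2195, 544) = (766 - 17*(-2114)) + 1587 = (766 + 35938) + 1587 = 36704 + 1587 = 38291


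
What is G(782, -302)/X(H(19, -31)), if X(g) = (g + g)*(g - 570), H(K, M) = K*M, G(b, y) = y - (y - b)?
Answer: 391/682651 ≈ 0.00057277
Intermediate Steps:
G(b, y) = b (G(b, y) = y + (b - y) = b)
X(g) = 2*g*(-570 + g) (X(g) = (2*g)*(-570 + g) = 2*g*(-570 + g))
G(782, -302)/X(H(19, -31)) = 782/((2*(19*(-31))*(-570 + 19*(-31)))) = 782/((2*(-589)*(-570 - 589))) = 782/((2*(-589)*(-1159))) = 782/1365302 = 782*(1/1365302) = 391/682651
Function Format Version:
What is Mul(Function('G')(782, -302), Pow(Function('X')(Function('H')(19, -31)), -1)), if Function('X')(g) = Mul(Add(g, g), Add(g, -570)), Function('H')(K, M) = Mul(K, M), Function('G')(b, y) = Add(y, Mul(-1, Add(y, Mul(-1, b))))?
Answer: Rational(391, 682651) ≈ 0.00057277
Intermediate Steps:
Function('G')(b, y) = b (Function('G')(b, y) = Add(y, Add(b, Mul(-1, y))) = b)
Function('X')(g) = Mul(2, g, Add(-570, g)) (Function('X')(g) = Mul(Mul(2, g), Add(-570, g)) = Mul(2, g, Add(-570, g)))
Mul(Function('G')(782, -302), Pow(Function('X')(Function('H')(19, -31)), -1)) = Mul(782, Pow(Mul(2, Mul(19, -31), Add(-570, Mul(19, -31))), -1)) = Mul(782, Pow(Mul(2, -589, Add(-570, -589)), -1)) = Mul(782, Pow(Mul(2, -589, -1159), -1)) = Mul(782, Pow(1365302, -1)) = Mul(782, Rational(1, 1365302)) = Rational(391, 682651)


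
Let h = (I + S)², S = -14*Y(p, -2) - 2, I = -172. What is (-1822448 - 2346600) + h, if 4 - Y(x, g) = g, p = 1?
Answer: -4102484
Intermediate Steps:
Y(x, g) = 4 - g
S = -86 (S = -14*(4 - 1*(-2)) - 2 = -14*(4 + 2) - 2 = -14*6 - 2 = -84 - 2 = -86)
h = 66564 (h = (-172 - 86)² = (-258)² = 66564)
(-1822448 - 2346600) + h = (-1822448 - 2346600) + 66564 = -4169048 + 66564 = -4102484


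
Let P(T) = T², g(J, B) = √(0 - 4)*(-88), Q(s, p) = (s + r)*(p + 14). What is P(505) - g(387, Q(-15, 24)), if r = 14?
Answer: 255025 + 176*I ≈ 2.5503e+5 + 176.0*I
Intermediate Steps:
Q(s, p) = (14 + p)*(14 + s) (Q(s, p) = (s + 14)*(p + 14) = (14 + s)*(14 + p) = (14 + p)*(14 + s))
g(J, B) = -176*I (g(J, B) = √(-4)*(-88) = (2*I)*(-88) = -176*I)
P(505) - g(387, Q(-15, 24)) = 505² - (-176)*I = 255025 + 176*I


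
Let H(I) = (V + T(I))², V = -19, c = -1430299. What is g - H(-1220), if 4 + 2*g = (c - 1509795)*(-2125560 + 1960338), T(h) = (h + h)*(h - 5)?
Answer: -8691123312929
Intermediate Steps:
T(h) = 2*h*(-5 + h) (T(h) = (2*h)*(-5 + h) = 2*h*(-5 + h))
g = 242884105432 (g = -2 + ((-1430299 - 1509795)*(-2125560 + 1960338))/2 = -2 + (-2940094*(-165222))/2 = -2 + (½)*485768210868 = -2 + 242884105434 = 242884105432)
H(I) = (-19 + 2*I*(-5 + I))²
g - H(-1220) = 242884105432 - (-19 + 2*(-1220)*(-5 - 1220))² = 242884105432 - (-19 + 2*(-1220)*(-1225))² = 242884105432 - (-19 + 2989000)² = 242884105432 - 1*2988981² = 242884105432 - 1*8934007418361 = 242884105432 - 8934007418361 = -8691123312929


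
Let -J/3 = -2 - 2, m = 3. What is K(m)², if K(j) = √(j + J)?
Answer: 15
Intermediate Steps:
J = 12 (J = -3*(-2 - 2) = -3*(-4) = 12)
K(j) = √(12 + j) (K(j) = √(j + 12) = √(12 + j))
K(m)² = (√(12 + 3))² = (√15)² = 15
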